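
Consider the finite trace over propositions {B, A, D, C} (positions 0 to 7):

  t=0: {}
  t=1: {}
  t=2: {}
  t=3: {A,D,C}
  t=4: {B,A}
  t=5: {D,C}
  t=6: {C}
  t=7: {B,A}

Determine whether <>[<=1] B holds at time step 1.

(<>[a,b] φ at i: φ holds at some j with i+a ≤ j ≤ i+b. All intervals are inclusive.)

False

Check B at each j in [1,2]:
  j=1: false
  j=2: false
No position in the window satisfies it → formula fails.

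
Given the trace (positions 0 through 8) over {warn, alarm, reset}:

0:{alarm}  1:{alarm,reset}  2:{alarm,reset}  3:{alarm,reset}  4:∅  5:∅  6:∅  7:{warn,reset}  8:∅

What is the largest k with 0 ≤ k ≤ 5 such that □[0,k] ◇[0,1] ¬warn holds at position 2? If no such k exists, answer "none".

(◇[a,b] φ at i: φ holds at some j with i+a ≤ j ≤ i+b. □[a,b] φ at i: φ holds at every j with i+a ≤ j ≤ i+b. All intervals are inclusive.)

◇[0,1] ¬warn must hold from j=2 onward; find where it first fails.
  j=2: holds
  j=3: holds
  j=4: holds
  j=5: holds
  j=6: holds
  j=7: holds
Holds through j=7; largest k = 5.

5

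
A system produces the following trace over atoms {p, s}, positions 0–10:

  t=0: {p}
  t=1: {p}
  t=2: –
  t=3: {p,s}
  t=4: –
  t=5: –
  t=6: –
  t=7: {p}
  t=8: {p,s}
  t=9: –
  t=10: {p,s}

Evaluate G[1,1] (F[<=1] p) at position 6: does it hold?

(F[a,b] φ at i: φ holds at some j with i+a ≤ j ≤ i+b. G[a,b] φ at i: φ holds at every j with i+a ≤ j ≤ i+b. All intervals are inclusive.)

Check F[<=1] p at every j in [7,7]:
  j=7: holds (witness at 7)
All positions satisfy it → formula holds.

Holds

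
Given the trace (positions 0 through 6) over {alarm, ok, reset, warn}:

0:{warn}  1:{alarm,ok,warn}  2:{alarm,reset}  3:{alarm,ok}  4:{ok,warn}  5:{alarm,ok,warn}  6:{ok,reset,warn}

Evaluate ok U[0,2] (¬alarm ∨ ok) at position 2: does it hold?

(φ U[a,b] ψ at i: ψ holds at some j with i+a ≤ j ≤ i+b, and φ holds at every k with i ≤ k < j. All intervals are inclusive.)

Need some j in [2,4] with (¬alarm ∨ ok), and ok at every k in [2,j-1].
  j=2: (¬alarm ∨ ok) false.
  j=3: (¬alarm ∨ ok) holds, but ok fails at k=2 → not this j.
  j=4: (¬alarm ∨ ok) holds, but ok fails at k=2 → not this j.
No j in the window works → until fails.

No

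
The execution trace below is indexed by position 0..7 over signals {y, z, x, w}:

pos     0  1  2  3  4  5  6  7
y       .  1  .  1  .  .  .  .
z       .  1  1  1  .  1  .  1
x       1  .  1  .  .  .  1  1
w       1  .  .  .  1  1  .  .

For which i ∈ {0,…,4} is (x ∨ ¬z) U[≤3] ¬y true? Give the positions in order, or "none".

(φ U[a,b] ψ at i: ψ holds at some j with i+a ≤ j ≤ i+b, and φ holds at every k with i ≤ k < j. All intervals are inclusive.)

Evaluate at each i in [0,4]:
  i=0: ✓ (rhs at j=0)
  i=1: ✗ (lhs fails at k=1 before rhs at j=2)
  i=2: ✓ (rhs at j=2)
  i=3: ✗ (lhs fails at k=3 before rhs at j=4)
  i=4: ✓ (rhs at j=4)

0, 2, 4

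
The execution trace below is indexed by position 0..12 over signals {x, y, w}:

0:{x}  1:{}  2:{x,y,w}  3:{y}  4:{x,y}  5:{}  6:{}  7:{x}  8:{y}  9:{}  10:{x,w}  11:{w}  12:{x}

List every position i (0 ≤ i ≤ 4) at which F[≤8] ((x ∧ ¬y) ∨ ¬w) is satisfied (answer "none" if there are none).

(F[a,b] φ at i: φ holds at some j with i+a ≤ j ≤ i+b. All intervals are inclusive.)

Evaluate at each i in [0,4]:
  i=0: ✓ (witness j=0)
  i=1: ✓ (witness j=1)
  i=2: ✓ (witness j=3)
  i=3: ✓ (witness j=3)
  i=4: ✓ (witness j=4)

0, 1, 2, 3, 4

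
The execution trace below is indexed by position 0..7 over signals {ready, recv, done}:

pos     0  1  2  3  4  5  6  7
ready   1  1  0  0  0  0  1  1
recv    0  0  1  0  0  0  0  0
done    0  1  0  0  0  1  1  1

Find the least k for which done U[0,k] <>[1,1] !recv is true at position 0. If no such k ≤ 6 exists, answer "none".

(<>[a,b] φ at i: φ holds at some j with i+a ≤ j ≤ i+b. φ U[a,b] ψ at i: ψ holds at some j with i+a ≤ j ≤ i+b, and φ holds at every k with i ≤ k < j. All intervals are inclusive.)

Need earliest j ≥ 0 with <>[1,1] !recv, and done at every k in [0,j-1].
  j=0: rhs holds (empty prefix). k = 0.

0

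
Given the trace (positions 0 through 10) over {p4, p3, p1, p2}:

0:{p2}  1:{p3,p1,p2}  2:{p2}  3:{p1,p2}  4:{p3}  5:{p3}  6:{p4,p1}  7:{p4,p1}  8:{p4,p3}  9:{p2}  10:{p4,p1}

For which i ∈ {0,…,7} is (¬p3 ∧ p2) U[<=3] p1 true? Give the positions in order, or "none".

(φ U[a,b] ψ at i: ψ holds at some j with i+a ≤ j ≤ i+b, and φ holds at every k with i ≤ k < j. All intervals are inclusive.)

0, 1, 2, 3, 6, 7

Evaluate at each i in [0,7]:
  i=0: ✓ (rhs at j=1; lhs holds on [0,0])
  i=1: ✓ (rhs at j=1)
  i=2: ✓ (rhs at j=3; lhs holds on [2,2])
  i=3: ✓ (rhs at j=3)
  i=4: ✗ (lhs fails at k=4 before rhs at j=6)
  i=5: ✗ (lhs fails at k=5 before rhs at j=6)
  i=6: ✓ (rhs at j=6)
  i=7: ✓ (rhs at j=7)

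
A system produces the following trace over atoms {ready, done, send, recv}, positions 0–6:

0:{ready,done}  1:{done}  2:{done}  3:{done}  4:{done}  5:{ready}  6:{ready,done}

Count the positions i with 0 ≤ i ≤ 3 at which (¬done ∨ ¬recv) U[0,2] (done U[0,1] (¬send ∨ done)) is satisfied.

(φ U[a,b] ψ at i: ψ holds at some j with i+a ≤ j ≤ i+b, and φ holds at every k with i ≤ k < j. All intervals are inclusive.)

4

Evaluate at each i in [0,3]:
  i=0: ✓ (rhs at j=0)
  i=1: ✓ (rhs at j=1)
  i=2: ✓ (rhs at j=2)
  i=3: ✓ (rhs at j=3)
Positions where it holds: {0, 1, 2, 3} → 4.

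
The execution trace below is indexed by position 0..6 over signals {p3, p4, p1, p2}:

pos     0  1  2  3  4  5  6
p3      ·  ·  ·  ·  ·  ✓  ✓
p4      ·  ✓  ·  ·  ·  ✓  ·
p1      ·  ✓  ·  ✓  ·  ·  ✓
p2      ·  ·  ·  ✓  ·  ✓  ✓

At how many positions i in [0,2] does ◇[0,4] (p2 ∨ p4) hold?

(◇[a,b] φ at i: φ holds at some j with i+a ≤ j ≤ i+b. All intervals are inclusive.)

3

Evaluate at each i in [0,2]:
  i=0: ✓ (witness j=1)
  i=1: ✓ (witness j=1)
  i=2: ✓ (witness j=3)
Positions where it holds: {0, 1, 2} → 3.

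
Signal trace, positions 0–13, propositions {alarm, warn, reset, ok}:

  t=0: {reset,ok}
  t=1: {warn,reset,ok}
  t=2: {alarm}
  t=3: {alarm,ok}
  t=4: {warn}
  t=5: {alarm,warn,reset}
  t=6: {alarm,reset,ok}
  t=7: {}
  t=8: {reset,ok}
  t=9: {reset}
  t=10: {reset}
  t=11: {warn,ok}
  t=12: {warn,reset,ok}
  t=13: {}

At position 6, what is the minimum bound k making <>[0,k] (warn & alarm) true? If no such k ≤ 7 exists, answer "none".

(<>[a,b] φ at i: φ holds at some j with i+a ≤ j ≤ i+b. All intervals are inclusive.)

none

Scan j = 6,7,… for (warn & alarm):
  j=6: fails
  j=7: fails
  j=8: fails
  j=9: fails
  j=10: fails
  j=11: fails
  j=12: fails
  j=13: fails
No j in [6,13] satisfies it → none.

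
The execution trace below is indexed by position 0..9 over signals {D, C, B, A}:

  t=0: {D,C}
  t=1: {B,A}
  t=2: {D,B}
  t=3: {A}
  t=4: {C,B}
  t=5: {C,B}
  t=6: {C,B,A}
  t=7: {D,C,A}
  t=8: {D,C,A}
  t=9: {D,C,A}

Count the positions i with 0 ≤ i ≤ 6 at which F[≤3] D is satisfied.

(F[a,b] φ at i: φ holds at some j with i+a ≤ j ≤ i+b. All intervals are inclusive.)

Evaluate at each i in [0,6]:
  i=0: ✓ (witness j=0)
  i=1: ✓ (witness j=2)
  i=2: ✓ (witness j=2)
  i=3: ✗ (none in [3,6])
  i=4: ✓ (witness j=7)
  i=5: ✓ (witness j=7)
  i=6: ✓ (witness j=7)
Positions where it holds: {0, 1, 2, 4, 5, 6} → 6.

6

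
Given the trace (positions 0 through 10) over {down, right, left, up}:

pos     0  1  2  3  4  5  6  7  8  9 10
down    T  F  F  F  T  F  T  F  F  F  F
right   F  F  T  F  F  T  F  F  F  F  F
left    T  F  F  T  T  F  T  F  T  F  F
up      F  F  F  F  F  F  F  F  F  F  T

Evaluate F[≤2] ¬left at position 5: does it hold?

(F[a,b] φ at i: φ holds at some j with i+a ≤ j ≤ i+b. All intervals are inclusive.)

Check ¬left at each j in [5,7]:
  j=5: true
  j=6: false
  j=7: true
Found at j=5 → formula holds.

Yes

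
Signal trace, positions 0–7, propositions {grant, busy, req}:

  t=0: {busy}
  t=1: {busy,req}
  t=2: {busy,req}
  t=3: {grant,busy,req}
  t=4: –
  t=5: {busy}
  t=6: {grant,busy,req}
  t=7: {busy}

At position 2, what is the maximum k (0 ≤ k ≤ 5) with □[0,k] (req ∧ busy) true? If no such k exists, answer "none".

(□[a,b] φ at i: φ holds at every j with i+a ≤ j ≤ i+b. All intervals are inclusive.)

1

(req ∧ busy) must hold from j=2 onward; find where it first fails.
  j=2: holds
  j=3: holds
  j=4: fails
Holds on [2,3], so largest k = 1.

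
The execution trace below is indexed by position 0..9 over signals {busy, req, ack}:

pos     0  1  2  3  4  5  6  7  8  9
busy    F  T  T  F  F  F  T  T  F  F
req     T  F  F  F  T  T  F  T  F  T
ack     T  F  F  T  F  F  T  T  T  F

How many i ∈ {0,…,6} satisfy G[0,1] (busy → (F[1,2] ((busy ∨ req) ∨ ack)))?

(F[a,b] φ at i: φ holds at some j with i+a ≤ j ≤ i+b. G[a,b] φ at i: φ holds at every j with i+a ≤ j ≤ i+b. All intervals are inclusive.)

7

Evaluate at each i in [0,6]:
  i=0: ✓ (all of [0,1])
  i=1: ✓ (all of [1,2])
  i=2: ✓ (all of [2,3])
  i=3: ✓ (all of [3,4])
  i=4: ✓ (all of [4,5])
  i=5: ✓ (all of [5,6])
  i=6: ✓ (all of [6,7])
Positions where it holds: {0, 1, 2, 3, 4, 5, 6} → 7.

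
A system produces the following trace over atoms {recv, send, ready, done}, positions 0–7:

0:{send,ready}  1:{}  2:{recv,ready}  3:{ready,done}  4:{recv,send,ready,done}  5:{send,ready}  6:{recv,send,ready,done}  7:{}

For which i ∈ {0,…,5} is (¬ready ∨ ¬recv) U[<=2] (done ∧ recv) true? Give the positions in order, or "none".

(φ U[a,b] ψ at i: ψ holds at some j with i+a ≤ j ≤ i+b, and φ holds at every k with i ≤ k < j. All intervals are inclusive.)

Evaluate at each i in [0,5]:
  i=0: ✗ (no rhs in [0,2])
  i=1: ✗ (no rhs in [1,3])
  i=2: ✗ (lhs fails at k=2 before rhs at j=4)
  i=3: ✓ (rhs at j=4; lhs holds on [3,3])
  i=4: ✓ (rhs at j=4)
  i=5: ✓ (rhs at j=6; lhs holds on [5,5])

3, 4, 5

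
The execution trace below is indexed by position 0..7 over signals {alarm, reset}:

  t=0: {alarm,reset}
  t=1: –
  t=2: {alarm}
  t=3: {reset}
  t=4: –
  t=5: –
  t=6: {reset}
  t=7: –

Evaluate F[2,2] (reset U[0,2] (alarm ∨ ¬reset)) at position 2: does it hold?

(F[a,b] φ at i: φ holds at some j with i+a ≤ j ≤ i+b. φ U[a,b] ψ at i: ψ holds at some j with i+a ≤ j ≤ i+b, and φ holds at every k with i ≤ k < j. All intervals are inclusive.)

Check (reset U[0,2] (alarm ∨ ¬reset)) at each j in [4,4]:
  j=4: holds
Found at j=4 → formula holds.

True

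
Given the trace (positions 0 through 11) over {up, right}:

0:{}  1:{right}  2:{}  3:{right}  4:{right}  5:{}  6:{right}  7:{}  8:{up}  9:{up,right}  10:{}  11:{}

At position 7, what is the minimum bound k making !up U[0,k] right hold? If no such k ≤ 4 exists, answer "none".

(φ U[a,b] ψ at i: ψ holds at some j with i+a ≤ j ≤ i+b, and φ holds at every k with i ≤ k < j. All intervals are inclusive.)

none

Need earliest j ≥ 7 with right, and !up at every k in [7,j-1].
  j=7: rhs fails.
  j=8: rhs fails.
  j=9: rhs holds but lhs fails at k=8.
  j=10: rhs fails.
  j=11: rhs fails.
No witness within the range → none.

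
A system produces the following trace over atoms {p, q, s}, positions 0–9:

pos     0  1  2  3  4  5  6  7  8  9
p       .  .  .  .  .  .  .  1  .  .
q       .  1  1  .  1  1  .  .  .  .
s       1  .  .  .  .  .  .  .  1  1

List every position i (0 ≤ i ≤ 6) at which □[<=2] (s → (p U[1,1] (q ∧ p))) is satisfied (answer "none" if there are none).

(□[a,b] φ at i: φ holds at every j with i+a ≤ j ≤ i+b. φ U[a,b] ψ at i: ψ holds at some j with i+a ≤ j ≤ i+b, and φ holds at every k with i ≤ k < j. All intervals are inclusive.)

Evaluate at each i in [0,6]:
  i=0: ✗ (fails at j=0)
  i=1: ✓ (all of [1,3])
  i=2: ✓ (all of [2,4])
  i=3: ✓ (all of [3,5])
  i=4: ✓ (all of [4,6])
  i=5: ✓ (all of [5,7])
  i=6: ✗ (fails at j=8)

1, 2, 3, 4, 5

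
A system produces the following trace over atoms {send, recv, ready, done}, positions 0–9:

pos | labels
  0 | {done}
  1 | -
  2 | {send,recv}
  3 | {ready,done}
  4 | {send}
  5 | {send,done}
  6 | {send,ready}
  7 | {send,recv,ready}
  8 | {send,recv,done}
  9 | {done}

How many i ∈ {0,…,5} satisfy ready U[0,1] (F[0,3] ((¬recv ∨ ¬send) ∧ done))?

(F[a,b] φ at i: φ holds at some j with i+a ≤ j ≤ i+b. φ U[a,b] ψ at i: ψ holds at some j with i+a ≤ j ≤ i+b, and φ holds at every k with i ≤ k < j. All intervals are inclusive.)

Evaluate at each i in [0,5]:
  i=0: ✓ (rhs at j=0)
  i=1: ✓ (rhs at j=1)
  i=2: ✓ (rhs at j=2)
  i=3: ✓ (rhs at j=3)
  i=4: ✓ (rhs at j=4)
  i=5: ✓ (rhs at j=5)
Positions where it holds: {0, 1, 2, 3, 4, 5} → 6.

6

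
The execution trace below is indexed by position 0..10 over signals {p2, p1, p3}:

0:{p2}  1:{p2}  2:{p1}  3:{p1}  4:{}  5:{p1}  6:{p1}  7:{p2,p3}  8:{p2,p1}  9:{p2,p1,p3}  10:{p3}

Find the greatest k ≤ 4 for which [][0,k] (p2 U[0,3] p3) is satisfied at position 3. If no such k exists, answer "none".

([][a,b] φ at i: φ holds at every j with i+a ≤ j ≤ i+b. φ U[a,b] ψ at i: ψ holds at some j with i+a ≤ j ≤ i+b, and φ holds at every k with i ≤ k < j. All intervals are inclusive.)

none

(p2 U[0,3] p3) must hold from j=3 onward; find where it first fails.
  j=3: fails → no k works.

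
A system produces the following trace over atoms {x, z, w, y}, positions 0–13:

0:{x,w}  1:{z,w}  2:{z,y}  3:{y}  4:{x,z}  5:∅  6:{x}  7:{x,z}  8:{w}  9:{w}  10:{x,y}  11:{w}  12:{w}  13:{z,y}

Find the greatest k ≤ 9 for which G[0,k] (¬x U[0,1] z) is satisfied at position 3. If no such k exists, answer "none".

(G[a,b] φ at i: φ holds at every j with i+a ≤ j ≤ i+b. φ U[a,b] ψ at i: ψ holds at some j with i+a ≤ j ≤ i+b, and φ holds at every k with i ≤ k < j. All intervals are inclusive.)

1

(¬x U[0,1] z) must hold from j=3 onward; find where it first fails.
  j=3: holds
  j=4: holds
  j=5: fails
Holds on [3,4], so largest k = 1.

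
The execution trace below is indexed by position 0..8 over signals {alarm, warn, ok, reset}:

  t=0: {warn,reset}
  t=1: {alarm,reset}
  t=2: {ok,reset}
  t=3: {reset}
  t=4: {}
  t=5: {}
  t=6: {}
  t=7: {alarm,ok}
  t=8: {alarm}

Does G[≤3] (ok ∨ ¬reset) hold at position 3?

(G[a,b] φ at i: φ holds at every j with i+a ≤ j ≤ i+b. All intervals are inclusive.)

Does not hold

Check (ok ∨ ¬reset) at every j in [3,6]:
  j=3: false
  j=4: true
  j=5: true
  j=6: true
Fails at j=3 → formula fails.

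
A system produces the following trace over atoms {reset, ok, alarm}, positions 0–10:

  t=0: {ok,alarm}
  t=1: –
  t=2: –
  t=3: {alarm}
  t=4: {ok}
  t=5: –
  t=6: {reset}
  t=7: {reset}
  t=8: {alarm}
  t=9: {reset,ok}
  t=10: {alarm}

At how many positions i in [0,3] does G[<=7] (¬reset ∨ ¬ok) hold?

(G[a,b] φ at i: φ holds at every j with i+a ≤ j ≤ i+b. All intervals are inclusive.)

Evaluate at each i in [0,3]:
  i=0: ✓ (all of [0,7])
  i=1: ✓ (all of [1,8])
  i=2: ✗ (fails at j=9)
  i=3: ✗ (fails at j=9)
Positions where it holds: {0, 1} → 2.

2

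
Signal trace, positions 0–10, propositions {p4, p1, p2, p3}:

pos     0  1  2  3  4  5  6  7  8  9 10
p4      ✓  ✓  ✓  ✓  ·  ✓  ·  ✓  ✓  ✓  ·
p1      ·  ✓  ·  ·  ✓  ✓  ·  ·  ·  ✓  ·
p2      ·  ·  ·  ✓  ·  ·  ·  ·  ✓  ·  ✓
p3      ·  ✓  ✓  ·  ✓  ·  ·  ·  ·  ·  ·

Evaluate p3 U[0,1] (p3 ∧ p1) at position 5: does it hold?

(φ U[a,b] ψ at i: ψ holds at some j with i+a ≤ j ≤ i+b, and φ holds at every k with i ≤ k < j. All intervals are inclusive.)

False

Need some j in [5,6] with (p3 ∧ p1), and p3 at every k in [5,j-1].
  j=5: (p3 ∧ p1) false.
  j=6: (p3 ∧ p1) false.
No j in the window works → until fails.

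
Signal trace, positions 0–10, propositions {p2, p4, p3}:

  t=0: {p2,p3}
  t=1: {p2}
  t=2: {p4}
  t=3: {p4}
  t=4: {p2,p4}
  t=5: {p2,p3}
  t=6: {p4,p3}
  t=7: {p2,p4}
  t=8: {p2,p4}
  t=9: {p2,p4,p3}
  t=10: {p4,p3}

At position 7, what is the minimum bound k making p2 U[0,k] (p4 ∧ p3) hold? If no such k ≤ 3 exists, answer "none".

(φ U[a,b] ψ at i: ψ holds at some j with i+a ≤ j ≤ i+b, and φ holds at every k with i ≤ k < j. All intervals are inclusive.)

2

Need earliest j ≥ 7 with (p4 ∧ p3), and p2 at every k in [7,j-1].
  j=7: rhs fails.
  j=8: rhs fails.
  j=9: rhs holds; lhs holds on [7,8]. k = 2.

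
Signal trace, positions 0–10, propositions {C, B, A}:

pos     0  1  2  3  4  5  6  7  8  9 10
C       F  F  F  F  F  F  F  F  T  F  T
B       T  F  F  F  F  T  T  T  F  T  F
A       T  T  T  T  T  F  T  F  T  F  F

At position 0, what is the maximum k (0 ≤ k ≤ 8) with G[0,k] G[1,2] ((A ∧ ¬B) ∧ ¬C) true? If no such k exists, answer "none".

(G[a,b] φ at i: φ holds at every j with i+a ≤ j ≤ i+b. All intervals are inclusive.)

2

G[1,2] ((A ∧ ¬B) ∧ ¬C) must hold from j=0 onward; find where it first fails.
  j=0: holds
  j=1: holds
  j=2: holds
  j=3: fails
Holds on [0,2], so largest k = 2.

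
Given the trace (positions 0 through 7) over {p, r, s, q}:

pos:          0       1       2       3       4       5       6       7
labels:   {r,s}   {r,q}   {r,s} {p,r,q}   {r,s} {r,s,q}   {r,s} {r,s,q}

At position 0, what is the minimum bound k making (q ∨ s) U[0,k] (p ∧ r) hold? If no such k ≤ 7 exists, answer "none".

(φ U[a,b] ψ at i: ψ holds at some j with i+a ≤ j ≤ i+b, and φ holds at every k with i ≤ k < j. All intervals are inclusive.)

Need earliest j ≥ 0 with (p ∧ r), and (q ∨ s) at every k in [0,j-1].
  j=0: rhs fails.
  j=1: rhs fails.
  j=2: rhs fails.
  j=3: rhs holds; lhs holds on [0,2]. k = 3.

3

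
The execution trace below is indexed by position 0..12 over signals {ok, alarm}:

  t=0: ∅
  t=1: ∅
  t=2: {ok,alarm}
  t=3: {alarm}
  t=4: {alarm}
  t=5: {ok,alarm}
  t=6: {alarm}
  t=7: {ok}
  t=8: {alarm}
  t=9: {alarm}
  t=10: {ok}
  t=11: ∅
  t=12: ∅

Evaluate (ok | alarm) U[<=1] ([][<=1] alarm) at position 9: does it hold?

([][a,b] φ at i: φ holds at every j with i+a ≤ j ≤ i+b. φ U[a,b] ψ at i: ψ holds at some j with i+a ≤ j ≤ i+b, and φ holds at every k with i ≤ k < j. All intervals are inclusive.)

False

Need some j in [9,10] with [][<=1] alarm, and (ok | alarm) at every k in [9,j-1].
  j=9: [][<=1] alarm — fails at 10.
  j=10: [][<=1] alarm — fails at 10.
No j in the window works → until fails.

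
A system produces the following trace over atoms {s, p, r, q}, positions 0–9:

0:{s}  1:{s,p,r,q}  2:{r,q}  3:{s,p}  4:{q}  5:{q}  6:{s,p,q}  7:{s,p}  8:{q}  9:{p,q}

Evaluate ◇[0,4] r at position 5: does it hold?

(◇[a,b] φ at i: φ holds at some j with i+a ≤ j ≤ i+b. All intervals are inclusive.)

Check r at each j in [5,9]:
  j=5: false
  j=6: false
  j=7: false
  j=8: false
  j=9: false
No position in the window satisfies it → formula fails.

False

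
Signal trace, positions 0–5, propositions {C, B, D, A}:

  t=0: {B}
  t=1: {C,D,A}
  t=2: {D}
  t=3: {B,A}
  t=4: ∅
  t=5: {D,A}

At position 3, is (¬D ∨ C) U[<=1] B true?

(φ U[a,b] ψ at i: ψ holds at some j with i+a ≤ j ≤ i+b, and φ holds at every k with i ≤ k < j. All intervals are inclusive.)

Holds

Need some j in [3,4] with B, and (¬D ∨ C) at every k in [3,j-1].
  j=3: B holds; no prefix to check → satisfied.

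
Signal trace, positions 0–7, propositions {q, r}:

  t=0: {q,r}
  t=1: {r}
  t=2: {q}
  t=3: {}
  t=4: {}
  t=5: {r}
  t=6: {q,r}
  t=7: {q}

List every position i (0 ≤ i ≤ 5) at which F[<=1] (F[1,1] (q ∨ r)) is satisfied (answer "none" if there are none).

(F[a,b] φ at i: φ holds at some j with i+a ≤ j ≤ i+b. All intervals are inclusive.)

0, 1, 3, 4, 5

Evaluate at each i in [0,5]:
  i=0: ✓ (witness j=0)
  i=1: ✓ (witness j=1)
  i=2: ✗ (none in [2,3])
  i=3: ✓ (witness j=4)
  i=4: ✓ (witness j=4)
  i=5: ✓ (witness j=5)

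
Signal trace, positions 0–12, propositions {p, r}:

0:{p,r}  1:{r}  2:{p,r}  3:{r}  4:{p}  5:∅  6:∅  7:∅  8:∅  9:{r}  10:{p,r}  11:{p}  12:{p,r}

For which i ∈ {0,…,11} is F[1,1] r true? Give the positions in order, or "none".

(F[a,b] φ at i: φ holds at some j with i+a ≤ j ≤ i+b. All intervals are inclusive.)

Evaluate at each i in [0,11]:
  i=0: ✓ (witness j=1)
  i=1: ✓ (witness j=2)
  i=2: ✓ (witness j=3)
  i=3: ✗ (none in [4,4])
  i=4: ✗ (none in [5,5])
  i=5: ✗ (none in [6,6])
  i=6: ✗ (none in [7,7])
  i=7: ✗ (none in [8,8])
  i=8: ✓ (witness j=9)
  i=9: ✓ (witness j=10)
  i=10: ✗ (none in [11,11])
  i=11: ✓ (witness j=12)

0, 1, 2, 8, 9, 11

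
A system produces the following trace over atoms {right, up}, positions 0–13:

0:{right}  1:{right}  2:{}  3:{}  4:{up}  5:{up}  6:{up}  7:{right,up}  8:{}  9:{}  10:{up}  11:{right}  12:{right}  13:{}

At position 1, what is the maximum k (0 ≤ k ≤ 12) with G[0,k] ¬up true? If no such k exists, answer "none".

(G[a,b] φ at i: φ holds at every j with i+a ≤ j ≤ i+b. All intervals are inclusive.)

¬up must hold from j=1 onward; find where it first fails.
  j=1: holds
  j=2: holds
  j=3: holds
  j=4: fails
Holds on [1,3], so largest k = 2.

2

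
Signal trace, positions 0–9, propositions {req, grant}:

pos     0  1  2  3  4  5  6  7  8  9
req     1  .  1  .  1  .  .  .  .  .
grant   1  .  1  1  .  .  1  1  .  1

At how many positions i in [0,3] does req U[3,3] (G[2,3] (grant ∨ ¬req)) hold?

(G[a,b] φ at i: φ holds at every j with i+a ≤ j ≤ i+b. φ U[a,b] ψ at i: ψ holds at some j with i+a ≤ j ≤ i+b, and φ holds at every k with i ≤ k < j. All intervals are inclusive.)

Evaluate at each i in [0,3]:
  i=0: ✗ (lhs fails at k=1 before rhs at j=3)
  i=1: ✗ (lhs fails at k=1 before rhs at j=4)
  i=2: ✗ (lhs fails at k=3 before rhs at j=5)
  i=3: ✗ (lhs fails at k=3 before rhs at j=6)
Positions where it holds: {} → 0.

0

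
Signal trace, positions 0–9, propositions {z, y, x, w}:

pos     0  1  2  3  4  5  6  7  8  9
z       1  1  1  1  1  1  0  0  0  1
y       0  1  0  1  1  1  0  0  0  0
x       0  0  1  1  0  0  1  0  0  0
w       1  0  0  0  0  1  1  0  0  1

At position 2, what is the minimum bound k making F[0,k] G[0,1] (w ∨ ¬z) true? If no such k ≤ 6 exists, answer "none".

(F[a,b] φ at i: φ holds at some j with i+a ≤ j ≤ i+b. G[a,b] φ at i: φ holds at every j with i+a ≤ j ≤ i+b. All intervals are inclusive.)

Scan j = 2,3,… for G[0,1] (w ∨ ¬z):
  j=2: fails
  j=3: fails
  j=4: fails
  j=5: holds
First hit at j=5, so smallest k = 5-2 = 3.

3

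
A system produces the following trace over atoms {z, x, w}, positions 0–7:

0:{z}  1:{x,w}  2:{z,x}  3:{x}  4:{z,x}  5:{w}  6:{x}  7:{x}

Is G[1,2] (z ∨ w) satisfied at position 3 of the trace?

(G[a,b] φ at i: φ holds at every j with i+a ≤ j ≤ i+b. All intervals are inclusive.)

True

Check (z ∨ w) at every j in [4,5]:
  j=4: true
  j=5: true
All positions satisfy it → formula holds.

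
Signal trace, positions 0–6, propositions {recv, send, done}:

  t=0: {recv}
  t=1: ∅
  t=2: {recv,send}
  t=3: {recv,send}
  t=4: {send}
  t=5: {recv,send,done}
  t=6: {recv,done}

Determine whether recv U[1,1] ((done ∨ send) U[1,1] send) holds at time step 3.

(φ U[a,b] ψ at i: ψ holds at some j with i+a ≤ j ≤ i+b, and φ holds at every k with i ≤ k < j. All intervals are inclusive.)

Holds

Need some j in [4,4] with ((done ∨ send) U[1,1] send), and recv at every k in [3,j-1].
  j=4: ((done ∨ send) U[1,1] send) holds; recv holds at every k in [3,3] → satisfied.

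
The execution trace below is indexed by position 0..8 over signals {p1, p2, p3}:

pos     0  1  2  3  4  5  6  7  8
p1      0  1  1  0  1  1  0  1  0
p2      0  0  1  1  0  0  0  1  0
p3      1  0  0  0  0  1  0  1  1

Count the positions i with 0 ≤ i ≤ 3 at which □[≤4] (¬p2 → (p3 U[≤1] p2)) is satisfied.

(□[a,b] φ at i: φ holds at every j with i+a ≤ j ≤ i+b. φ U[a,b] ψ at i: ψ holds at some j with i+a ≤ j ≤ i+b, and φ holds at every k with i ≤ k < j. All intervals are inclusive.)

0

Evaluate at each i in [0,3]:
  i=0: ✗ (fails at j=0)
  i=1: ✗ (fails at j=1)
  i=2: ✗ (fails at j=4)
  i=3: ✗ (fails at j=4)
Positions where it holds: {} → 0.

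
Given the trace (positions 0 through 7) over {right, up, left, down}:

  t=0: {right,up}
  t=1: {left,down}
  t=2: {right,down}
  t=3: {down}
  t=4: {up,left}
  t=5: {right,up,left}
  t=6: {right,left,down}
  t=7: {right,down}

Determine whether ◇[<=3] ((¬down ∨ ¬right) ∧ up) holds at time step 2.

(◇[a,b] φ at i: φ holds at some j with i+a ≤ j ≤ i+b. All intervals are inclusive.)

Check ((¬down ∨ ¬right) ∧ up) at each j in [2,5]:
  j=2: false
  j=3: false
  j=4: true
  j=5: true
Found at j=4 → formula holds.

Yes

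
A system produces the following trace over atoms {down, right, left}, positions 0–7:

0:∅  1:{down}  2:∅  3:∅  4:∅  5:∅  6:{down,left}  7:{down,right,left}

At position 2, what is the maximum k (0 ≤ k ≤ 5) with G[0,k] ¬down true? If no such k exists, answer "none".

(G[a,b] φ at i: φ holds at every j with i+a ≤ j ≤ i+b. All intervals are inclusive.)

3

¬down must hold from j=2 onward; find where it first fails.
  j=2: holds
  j=3: holds
  j=4: holds
  j=5: holds
  j=6: fails
Holds on [2,5], so largest k = 3.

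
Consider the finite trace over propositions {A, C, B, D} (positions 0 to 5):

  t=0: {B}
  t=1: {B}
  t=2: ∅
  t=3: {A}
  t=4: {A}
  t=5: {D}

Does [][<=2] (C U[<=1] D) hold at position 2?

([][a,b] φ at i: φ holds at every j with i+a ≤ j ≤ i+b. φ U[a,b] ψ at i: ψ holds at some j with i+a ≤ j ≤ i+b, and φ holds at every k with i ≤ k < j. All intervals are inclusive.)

Check (C U[<=1] D) at every j in [2,4]:
  j=2: fails
  j=3: fails
  j=4: fails
Fails at j=2 → formula fails.

No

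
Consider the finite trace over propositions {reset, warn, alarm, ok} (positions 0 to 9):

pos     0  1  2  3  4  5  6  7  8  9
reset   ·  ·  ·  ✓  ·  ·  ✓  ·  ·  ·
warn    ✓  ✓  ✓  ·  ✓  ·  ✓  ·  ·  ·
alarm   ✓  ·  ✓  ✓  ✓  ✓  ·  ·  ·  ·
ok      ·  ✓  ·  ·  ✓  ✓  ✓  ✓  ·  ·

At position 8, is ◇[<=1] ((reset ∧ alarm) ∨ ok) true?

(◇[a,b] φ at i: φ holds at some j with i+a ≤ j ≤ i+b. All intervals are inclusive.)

Check ((reset ∧ alarm) ∨ ok) at each j in [8,9]:
  j=8: false
  j=9: false
No position in the window satisfies it → formula fails.

False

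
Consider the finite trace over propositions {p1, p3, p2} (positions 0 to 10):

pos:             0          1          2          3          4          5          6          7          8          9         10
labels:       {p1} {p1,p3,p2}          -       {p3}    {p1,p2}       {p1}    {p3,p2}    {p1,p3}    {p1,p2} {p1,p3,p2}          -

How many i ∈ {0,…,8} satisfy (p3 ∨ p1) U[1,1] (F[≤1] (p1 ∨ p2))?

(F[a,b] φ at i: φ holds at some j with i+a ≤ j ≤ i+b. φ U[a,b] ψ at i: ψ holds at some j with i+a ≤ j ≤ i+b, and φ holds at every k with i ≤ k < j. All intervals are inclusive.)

Evaluate at each i in [0,8]:
  i=0: ✓ (rhs at j=1; lhs holds on [0,0])
  i=1: ✗ (no rhs in [2,2])
  i=2: ✗ (lhs fails at k=2 before rhs at j=3)
  i=3: ✓ (rhs at j=4; lhs holds on [3,3])
  i=4: ✓ (rhs at j=5; lhs holds on [4,4])
  i=5: ✓ (rhs at j=6; lhs holds on [5,5])
  i=6: ✓ (rhs at j=7; lhs holds on [6,6])
  i=7: ✓ (rhs at j=8; lhs holds on [7,7])
  i=8: ✓ (rhs at j=9; lhs holds on [8,8])
Positions where it holds: {0, 3, 4, 5, 6, 7, 8} → 7.

7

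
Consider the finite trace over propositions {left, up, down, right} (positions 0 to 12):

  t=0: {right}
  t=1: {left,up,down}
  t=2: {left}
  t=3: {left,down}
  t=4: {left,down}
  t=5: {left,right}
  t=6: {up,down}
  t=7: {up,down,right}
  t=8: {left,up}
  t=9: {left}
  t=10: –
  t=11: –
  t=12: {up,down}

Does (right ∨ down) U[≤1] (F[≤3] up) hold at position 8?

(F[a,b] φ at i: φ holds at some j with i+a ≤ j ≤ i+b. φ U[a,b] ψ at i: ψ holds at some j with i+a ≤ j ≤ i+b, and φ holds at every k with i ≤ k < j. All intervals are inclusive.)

Need some j in [8,9] with F[≤3] up, and (right ∨ down) at every k in [8,j-1].
  j=8: F[≤3] up holds; no prefix to check → satisfied.

Yes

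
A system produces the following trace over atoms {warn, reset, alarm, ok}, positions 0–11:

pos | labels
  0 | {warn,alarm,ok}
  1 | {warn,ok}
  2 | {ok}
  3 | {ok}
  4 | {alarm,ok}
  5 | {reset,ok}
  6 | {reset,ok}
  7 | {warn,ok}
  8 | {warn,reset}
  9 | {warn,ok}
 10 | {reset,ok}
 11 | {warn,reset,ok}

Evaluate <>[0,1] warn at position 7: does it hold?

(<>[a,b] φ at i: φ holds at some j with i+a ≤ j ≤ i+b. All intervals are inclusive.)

Yes

Check warn at each j in [7,8]:
  j=7: true
  j=8: true
Found at j=7 → formula holds.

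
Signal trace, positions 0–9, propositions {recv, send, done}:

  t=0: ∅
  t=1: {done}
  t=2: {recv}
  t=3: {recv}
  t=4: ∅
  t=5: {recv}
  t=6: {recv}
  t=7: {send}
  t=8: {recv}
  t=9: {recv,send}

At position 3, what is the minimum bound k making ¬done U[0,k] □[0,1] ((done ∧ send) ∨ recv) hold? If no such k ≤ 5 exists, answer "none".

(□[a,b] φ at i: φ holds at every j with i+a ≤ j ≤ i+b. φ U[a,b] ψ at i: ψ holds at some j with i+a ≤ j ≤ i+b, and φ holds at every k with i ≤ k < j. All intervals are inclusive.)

2

Need earliest j ≥ 3 with □[0,1] ((done ∧ send) ∨ recv), and ¬done at every k in [3,j-1].
  j=3: rhs fails.
  j=4: rhs fails.
  j=5: rhs holds; lhs holds on [3,4]. k = 2.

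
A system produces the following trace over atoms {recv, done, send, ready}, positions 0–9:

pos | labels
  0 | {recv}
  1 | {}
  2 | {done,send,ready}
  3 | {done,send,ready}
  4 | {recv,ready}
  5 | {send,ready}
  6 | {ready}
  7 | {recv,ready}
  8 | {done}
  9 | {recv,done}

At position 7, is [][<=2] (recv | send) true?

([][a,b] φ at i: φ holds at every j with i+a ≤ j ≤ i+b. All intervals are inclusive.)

Does not hold

Check (recv | send) at every j in [7,9]:
  j=7: true
  j=8: false
  j=9: true
Fails at j=8 → formula fails.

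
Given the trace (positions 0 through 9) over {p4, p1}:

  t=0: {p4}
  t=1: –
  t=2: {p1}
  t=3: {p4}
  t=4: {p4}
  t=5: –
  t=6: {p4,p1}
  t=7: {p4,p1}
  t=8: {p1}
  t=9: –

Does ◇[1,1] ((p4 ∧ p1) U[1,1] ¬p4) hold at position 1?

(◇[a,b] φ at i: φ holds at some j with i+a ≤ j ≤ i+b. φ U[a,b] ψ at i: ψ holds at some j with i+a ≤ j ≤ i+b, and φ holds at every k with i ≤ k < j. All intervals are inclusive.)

Check ((p4 ∧ p1) U[1,1] ¬p4) at each j in [2,2]:
  j=2: fails
No position in the window satisfies it → formula fails.

False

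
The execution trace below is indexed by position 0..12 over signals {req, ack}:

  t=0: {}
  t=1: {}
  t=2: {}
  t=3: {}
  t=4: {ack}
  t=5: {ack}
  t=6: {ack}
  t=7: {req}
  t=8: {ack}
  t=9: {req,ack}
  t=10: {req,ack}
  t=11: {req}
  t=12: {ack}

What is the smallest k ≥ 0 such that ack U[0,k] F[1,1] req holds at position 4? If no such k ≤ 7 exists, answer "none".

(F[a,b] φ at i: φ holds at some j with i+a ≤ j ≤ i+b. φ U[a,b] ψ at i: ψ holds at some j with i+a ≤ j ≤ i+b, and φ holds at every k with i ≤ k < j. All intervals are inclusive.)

2

Need earliest j ≥ 4 with F[1,1] req, and ack at every k in [4,j-1].
  j=4: rhs fails.
  j=5: rhs fails.
  j=6: rhs holds; lhs holds on [4,5]. k = 2.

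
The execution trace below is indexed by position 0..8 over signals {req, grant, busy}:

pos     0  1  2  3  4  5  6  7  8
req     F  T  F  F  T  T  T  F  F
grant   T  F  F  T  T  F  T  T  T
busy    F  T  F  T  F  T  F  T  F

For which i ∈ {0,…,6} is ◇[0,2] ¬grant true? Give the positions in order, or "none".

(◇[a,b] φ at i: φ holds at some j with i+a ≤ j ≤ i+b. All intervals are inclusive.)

0, 1, 2, 3, 4, 5

Evaluate at each i in [0,6]:
  i=0: ✓ (witness j=1)
  i=1: ✓ (witness j=1)
  i=2: ✓ (witness j=2)
  i=3: ✓ (witness j=5)
  i=4: ✓ (witness j=5)
  i=5: ✓ (witness j=5)
  i=6: ✗ (none in [6,8])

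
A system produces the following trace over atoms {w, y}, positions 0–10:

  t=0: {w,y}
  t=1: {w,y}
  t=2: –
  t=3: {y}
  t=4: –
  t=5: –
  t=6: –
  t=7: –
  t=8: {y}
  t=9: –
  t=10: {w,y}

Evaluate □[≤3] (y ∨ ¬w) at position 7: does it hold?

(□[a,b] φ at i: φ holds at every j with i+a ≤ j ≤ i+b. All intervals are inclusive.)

Check (y ∨ ¬w) at every j in [7,10]:
  j=7: true
  j=8: true
  j=9: true
  j=10: true
All positions satisfy it → formula holds.

Holds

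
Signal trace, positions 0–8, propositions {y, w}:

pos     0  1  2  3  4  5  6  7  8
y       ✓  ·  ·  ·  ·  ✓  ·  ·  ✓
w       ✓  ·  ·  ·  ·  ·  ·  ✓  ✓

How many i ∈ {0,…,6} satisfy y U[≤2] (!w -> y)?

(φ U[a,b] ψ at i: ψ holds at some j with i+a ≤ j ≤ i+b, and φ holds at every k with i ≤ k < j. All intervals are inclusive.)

2

Evaluate at each i in [0,6]:
  i=0: ✓ (rhs at j=0)
  i=1: ✗ (no rhs in [1,3])
  i=2: ✗ (no rhs in [2,4])
  i=3: ✗ (lhs fails at k=3 before rhs at j=5)
  i=4: ✗ (lhs fails at k=4 before rhs at j=5)
  i=5: ✓ (rhs at j=5)
  i=6: ✗ (lhs fails at k=6 before rhs at j=7)
Positions where it holds: {0, 5} → 2.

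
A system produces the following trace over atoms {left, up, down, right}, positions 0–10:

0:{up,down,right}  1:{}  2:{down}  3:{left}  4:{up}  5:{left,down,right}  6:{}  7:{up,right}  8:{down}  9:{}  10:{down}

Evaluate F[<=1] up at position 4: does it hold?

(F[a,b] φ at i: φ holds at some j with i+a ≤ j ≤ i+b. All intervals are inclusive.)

Check up at each j in [4,5]:
  j=4: true
  j=5: false
Found at j=4 → formula holds.

Holds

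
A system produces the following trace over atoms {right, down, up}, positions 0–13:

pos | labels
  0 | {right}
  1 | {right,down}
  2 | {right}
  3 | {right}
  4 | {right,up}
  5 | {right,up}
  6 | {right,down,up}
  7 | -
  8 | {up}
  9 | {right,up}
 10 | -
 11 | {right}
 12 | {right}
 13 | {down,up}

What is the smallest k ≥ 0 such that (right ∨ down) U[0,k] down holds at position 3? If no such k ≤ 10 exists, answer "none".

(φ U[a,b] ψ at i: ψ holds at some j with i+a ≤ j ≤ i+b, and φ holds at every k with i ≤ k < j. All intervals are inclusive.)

Need earliest j ≥ 3 with down, and (right ∨ down) at every k in [3,j-1].
  j=3: rhs fails.
  j=4: rhs fails.
  j=5: rhs fails.
  j=6: rhs holds; lhs holds on [3,5]. k = 3.

3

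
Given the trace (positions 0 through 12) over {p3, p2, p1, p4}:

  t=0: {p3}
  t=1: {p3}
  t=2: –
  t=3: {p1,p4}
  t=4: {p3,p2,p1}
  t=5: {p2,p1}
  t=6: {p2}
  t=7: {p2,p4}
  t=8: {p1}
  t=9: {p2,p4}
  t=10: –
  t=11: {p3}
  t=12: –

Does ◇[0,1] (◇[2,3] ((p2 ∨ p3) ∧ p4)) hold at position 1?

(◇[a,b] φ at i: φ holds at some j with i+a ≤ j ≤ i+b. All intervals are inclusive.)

False

Check ◇[2,3] ((p2 ∨ p3) ∧ p4) at each j in [1,2]:
  j=1: fails (none in [3,4])
  j=2: fails (none in [4,5])
No position in the window satisfies it → formula fails.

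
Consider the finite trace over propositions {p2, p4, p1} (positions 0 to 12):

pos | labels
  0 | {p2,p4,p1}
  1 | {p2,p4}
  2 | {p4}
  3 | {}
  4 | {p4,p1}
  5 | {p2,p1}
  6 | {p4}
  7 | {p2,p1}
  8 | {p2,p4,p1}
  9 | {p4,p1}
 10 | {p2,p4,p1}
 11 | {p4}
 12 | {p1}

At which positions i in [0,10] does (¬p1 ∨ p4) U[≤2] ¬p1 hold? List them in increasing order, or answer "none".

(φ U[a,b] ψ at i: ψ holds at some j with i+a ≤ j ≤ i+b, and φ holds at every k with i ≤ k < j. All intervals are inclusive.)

0, 1, 2, 3, 6, 9, 10

Evaluate at each i in [0,10]:
  i=0: ✓ (rhs at j=1; lhs holds on [0,0])
  i=1: ✓ (rhs at j=1)
  i=2: ✓ (rhs at j=2)
  i=3: ✓ (rhs at j=3)
  i=4: ✗ (lhs fails at k=5 before rhs at j=6)
  i=5: ✗ (lhs fails at k=5 before rhs at j=6)
  i=6: ✓ (rhs at j=6)
  i=7: ✗ (no rhs in [7,9])
  i=8: ✗ (no rhs in [8,10])
  i=9: ✓ (rhs at j=11; lhs holds on [9,10])
  i=10: ✓ (rhs at j=11; lhs holds on [10,10])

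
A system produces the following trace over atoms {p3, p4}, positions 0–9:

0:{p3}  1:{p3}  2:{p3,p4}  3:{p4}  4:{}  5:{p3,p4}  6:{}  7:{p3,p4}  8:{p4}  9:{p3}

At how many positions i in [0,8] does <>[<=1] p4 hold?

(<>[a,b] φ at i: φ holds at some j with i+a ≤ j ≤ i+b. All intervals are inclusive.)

Evaluate at each i in [0,8]:
  i=0: ✗ (none in [0,1])
  i=1: ✓ (witness j=2)
  i=2: ✓ (witness j=2)
  i=3: ✓ (witness j=3)
  i=4: ✓ (witness j=5)
  i=5: ✓ (witness j=5)
  i=6: ✓ (witness j=7)
  i=7: ✓ (witness j=7)
  i=8: ✓ (witness j=8)
Positions where it holds: {1, 2, 3, 4, 5, 6, 7, 8} → 8.

8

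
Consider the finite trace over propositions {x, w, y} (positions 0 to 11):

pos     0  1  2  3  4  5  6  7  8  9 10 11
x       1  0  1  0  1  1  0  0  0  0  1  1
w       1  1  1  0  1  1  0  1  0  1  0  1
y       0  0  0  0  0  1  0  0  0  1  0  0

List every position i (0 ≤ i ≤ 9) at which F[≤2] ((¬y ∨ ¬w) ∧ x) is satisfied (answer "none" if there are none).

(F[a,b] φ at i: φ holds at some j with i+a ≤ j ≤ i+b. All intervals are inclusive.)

0, 1, 2, 3, 4, 8, 9

Evaluate at each i in [0,9]:
  i=0: ✓ (witness j=0)
  i=1: ✓ (witness j=2)
  i=2: ✓ (witness j=2)
  i=3: ✓ (witness j=4)
  i=4: ✓ (witness j=4)
  i=5: ✗ (none in [5,7])
  i=6: ✗ (none in [6,8])
  i=7: ✗ (none in [7,9])
  i=8: ✓ (witness j=10)
  i=9: ✓ (witness j=10)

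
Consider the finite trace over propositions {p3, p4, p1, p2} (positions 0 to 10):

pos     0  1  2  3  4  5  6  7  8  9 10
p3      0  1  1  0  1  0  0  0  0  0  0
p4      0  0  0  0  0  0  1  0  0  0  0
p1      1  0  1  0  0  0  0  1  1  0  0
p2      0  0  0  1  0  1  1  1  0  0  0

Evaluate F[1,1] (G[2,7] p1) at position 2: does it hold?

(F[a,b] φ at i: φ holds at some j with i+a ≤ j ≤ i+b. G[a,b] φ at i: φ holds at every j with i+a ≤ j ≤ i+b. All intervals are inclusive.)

Check G[2,7] p1 at each j in [3,3]:
  j=3: fails at 5
No position in the window satisfies it → formula fails.

No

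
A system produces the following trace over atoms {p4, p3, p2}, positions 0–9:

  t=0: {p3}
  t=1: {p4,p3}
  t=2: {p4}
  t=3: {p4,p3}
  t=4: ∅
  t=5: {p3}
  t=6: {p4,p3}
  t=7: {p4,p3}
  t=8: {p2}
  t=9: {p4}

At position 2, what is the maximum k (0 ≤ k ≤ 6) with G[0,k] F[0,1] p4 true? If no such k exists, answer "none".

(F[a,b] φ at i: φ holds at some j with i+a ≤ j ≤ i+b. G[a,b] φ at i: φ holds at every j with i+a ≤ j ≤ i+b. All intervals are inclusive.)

F[0,1] p4 must hold from j=2 onward; find where it first fails.
  j=2: holds
  j=3: holds
  j=4: fails
Holds on [2,3], so largest k = 1.

1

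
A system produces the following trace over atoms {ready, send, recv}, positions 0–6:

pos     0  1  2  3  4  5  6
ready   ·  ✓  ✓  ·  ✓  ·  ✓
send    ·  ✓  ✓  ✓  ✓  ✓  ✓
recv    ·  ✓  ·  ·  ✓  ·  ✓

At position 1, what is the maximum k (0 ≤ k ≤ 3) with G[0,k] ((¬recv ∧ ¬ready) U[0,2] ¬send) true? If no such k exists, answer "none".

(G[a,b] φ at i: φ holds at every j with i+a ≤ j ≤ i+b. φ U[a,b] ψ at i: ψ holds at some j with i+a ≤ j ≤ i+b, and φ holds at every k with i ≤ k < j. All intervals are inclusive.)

((¬recv ∧ ¬ready) U[0,2] ¬send) must hold from j=1 onward; find where it first fails.
  j=1: fails → no k works.

none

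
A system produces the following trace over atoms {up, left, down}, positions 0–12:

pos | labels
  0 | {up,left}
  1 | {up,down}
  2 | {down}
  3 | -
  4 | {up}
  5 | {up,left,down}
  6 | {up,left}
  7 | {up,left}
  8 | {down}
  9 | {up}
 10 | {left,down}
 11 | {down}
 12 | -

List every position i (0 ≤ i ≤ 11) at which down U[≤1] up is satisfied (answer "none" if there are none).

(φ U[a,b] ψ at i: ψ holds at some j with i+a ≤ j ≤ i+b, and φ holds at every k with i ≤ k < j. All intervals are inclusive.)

Evaluate at each i in [0,11]:
  i=0: ✓ (rhs at j=0)
  i=1: ✓ (rhs at j=1)
  i=2: ✗ (no rhs in [2,3])
  i=3: ✗ (lhs fails at k=3 before rhs at j=4)
  i=4: ✓ (rhs at j=4)
  i=5: ✓ (rhs at j=5)
  i=6: ✓ (rhs at j=6)
  i=7: ✓ (rhs at j=7)
  i=8: ✓ (rhs at j=9; lhs holds on [8,8])
  i=9: ✓ (rhs at j=9)
  i=10: ✗ (no rhs in [10,11])
  i=11: ✗ (no rhs in [11,12])

0, 1, 4, 5, 6, 7, 8, 9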